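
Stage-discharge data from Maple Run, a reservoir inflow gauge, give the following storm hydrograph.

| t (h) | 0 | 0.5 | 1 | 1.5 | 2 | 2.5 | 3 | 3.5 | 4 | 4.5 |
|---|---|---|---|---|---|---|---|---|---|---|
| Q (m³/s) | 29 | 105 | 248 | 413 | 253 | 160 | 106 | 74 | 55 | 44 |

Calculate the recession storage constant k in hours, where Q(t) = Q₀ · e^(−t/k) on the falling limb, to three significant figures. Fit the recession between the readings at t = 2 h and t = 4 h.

On the falling limb, Q drops from 253 to 55 m³/s between t = 2 h and t = 4 h (Δt = 2 h).
k = −Δt / ln(Q₂/Q₁) = −2 / ln(55/253) = 1.31 h.

k ≈ 1.31 h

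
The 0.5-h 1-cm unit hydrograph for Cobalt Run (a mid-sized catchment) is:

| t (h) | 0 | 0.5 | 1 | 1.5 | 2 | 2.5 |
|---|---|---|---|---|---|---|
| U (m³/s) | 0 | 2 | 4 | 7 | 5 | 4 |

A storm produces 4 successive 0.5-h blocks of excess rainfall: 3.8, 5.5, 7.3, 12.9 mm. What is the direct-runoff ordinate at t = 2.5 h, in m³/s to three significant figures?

By discrete convolution, Q_j = Σ (P_i / 10 mm) · U_{j−i}.
At t = 2.5 h (j=5): Q = (3.8/10)·4 + (5.5/10)·5 + (7.3/10)·7 + (12.9/10)·4 = 14.5 m³/s.

Q ≈ 14.5 m³/s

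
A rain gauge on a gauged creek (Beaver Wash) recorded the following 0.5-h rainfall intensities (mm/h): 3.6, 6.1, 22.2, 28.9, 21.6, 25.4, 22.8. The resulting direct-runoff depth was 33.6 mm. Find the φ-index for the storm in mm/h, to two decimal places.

Only the 5 blocks with intensity above φ contribute runoff: 22.2, 28.9, 21.6, 25.4, 22.8 mm/h.
Σ(I−φ)·Δt = d  ⇒  (22.2+28.9+21.6+25.4+22.8 − 5φ)·0.5 = 33.6
φ = (120.9 − 33.6/0.5) / 5 = 10.74 mm/h.

φ ≈ 10.74 mm/h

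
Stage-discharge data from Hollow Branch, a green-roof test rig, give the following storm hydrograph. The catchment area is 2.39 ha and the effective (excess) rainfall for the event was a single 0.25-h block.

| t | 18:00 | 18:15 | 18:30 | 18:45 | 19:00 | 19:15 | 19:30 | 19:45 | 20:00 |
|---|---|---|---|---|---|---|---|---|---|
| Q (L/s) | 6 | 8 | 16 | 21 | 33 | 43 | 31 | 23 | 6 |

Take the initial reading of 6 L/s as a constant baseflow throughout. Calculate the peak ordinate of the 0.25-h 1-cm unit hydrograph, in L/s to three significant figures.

Direct runoff: 0.0, 2.0, 10.0, 15.0, 27.0, 37.0, 25.0, 17.0, 0.0 L/s; ΣQ_DR = 133.0 L/s, peak = 37.0 L/s.
Runoff depth d = ΣQ_DR·Δt / A = 133.0 × 900 / (2.39 ha) = 5.008 mm.
The 1-cm UH is the DRH scaled by (10 mm)/d, so U_p = 37.0 × 10/5.008 = 73.9 L/s.

U_p ≈ 73.9 L/s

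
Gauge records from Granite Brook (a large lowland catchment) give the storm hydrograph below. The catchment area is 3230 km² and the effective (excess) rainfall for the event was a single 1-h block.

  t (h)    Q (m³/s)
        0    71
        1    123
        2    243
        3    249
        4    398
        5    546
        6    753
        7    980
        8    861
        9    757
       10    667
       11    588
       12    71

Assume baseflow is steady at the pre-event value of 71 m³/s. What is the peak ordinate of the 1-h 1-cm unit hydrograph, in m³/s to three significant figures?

U_p ≈ 1510 m³/s

Direct runoff: 0.0, 52.0, 172.0, 178.0, 327.0, 475.0, 682.0, 909.0, 790.0, 686.0, 596.0, 517.0, 0.0 m³/s; ΣQ_DR = 5384 m³/s, peak = 909.0 m³/s.
Runoff depth d = ΣQ_DR·Δt / A = 5384 × 3600 / (3230 km²) = 6.001 mm.
The 1-cm UH is the DRH scaled by (10 mm)/d, so U_p = 909.0 × 10/6.001 = 1510 m³/s.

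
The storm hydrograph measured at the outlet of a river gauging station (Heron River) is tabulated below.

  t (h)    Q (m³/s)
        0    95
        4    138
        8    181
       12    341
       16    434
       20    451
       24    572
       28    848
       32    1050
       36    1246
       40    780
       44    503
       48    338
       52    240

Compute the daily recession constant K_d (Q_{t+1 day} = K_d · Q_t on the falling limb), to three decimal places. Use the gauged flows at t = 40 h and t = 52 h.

Between t = 40 h and t = 52 h the flow falls from 780 to 240 m³/s over 3×4 h = 12 h.
Per-interval ratio K = (240/780)^(1/3) = 0.6751; K_d = K^(24/4) = 0.095.

K_d ≈ 0.095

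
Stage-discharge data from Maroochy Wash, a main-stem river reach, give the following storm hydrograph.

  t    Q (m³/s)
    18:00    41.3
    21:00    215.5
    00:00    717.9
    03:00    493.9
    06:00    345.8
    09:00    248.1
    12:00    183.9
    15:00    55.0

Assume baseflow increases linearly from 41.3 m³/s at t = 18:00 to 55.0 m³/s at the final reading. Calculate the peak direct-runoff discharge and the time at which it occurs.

Subtracting baseflow gives direct-runoff ordinates: 0.00, 172.24, 672.69, 446.73, 296.67, 197.01, 130.86, 0.00 m³/s.
The maximum is 672.69 m³/s, occurring at the reading for t = 00:00.

Q_p = 672.69 m³/s at t = 00:00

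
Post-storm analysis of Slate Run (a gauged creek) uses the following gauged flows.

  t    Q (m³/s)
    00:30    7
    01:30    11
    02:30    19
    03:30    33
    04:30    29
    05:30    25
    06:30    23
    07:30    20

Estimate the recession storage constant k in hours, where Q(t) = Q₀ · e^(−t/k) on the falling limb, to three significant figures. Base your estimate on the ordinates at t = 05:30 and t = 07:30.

k ≈ 8.96 h

On the falling limb, Q drops from 25 to 20 m³/s between t = 05:30 and t = 07:30 (Δt = 2 h).
k = −Δt / ln(Q₂/Q₁) = −2 / ln(20/25) = 8.96 h.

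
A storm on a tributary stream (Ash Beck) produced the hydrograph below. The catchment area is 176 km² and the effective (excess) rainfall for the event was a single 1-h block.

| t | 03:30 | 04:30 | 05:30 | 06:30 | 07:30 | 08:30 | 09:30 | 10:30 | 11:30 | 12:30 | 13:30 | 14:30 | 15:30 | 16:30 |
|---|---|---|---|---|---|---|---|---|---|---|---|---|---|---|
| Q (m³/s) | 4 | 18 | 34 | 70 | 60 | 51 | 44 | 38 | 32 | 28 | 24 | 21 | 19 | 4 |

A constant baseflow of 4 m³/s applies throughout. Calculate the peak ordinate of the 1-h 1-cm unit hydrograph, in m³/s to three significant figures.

U_p ≈ 82.5 m³/s

Direct runoff: 0.0, 14.0, 30.0, 66.0, 56.0, 47.0, 40.0, 34.0, 28.0, 24.0, 20.0, 17.0, 15.0, 0.0 m³/s; ΣQ_DR = 391.0 m³/s, peak = 66.0 m³/s.
Runoff depth d = ΣQ_DR·Δt / A = 391.0 × 3600 / (176 km²) = 7.998 mm.
The 1-cm UH is the DRH scaled by (10 mm)/d, so U_p = 66.0 × 10/7.998 = 82.5 m³/s.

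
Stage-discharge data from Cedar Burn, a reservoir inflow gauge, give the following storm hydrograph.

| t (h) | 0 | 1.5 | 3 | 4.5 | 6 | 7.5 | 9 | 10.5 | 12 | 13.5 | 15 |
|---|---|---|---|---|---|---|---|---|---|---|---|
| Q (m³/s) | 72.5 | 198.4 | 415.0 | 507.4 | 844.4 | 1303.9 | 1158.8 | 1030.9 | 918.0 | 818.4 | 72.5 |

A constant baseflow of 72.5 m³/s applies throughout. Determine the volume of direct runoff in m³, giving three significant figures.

V ≈ 3.53 × 10^7 m³

Direct-runoff ordinates (Q − Q_b): 0.0, 125.9, 342.5, 434.9, 771.9, 1231.4, 1086.3, 958.4, 845.5, 745.9, 0.0 m³/s.
ΣQ_DR = 6543 m³/s.
With Δt = 1.5 h = 5400 s, V = ΣQ_DR · Δt = 6543 × 5400 = 3.53 × 10^7 m³.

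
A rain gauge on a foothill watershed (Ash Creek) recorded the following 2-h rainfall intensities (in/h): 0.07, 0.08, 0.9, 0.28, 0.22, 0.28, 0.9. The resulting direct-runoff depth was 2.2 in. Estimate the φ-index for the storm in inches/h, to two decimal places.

Only the 2 blocks with intensity above φ contribute runoff: 0.9, 0.9 in/h.
Σ(I−φ)·Δt = d  ⇒  (0.9+0.9 − 2φ)·2 = 2.2
φ = (1.800 − 2.2/2) / 2 = 0.35 in/h.

φ ≈ 0.35 in/h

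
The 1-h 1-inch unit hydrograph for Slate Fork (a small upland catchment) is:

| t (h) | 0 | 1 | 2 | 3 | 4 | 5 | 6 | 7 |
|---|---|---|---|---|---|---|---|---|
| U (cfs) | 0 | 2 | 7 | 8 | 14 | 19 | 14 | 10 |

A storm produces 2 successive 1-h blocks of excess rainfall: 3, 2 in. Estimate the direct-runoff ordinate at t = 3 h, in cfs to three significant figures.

Q ≈ 38.0 cfs

By discrete convolution, Q_j = Σ (P_i / 1 in) · U_{j−i}.
At t = 3 h (j=3): Q = (3/1)·8 + (2/1)·7 = 38.0 cfs.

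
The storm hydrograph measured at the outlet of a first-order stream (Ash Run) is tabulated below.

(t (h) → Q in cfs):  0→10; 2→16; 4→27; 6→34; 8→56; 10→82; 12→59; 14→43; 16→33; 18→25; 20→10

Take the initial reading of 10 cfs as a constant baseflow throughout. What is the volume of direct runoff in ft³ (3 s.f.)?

V ≈ 2.05 × 10^6 ft³

Direct-runoff ordinates (Q − Q_b): 0.0, 6.0, 17.0, 24.0, 46.0, 72.0, 49.0, 33.0, 23.0, 15.0, 0.0 cfs.
ΣQ_DR = 285.0 cfs.
With Δt = 2 h = 7200 s, V = ΣQ_DR · Δt = 285.0 × 7200 = 2.05 × 10^6 ft³.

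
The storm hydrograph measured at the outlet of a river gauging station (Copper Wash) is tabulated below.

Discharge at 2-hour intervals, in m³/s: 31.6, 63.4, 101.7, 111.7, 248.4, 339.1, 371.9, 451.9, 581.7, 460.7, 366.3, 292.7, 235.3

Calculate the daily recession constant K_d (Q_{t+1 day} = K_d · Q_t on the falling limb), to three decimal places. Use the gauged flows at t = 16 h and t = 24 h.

Between t = 16 h and t = 24 h the flow falls from 581.7 to 235.3 m³/s over 4×2 h = 8 h.
Per-interval ratio K = (235.3/581.7)^(1/4) = 0.7975; K_d = K^(24/2) = 0.066.

K_d ≈ 0.066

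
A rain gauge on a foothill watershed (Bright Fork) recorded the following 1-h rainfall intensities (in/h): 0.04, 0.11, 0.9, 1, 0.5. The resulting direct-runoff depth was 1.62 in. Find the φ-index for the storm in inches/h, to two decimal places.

Only the 3 blocks with intensity above φ contribute runoff: 0.9, 1, 0.5 in/h.
Σ(I−φ)·Δt = d  ⇒  (0.9+1+0.5 − 3φ)·1 = 1.62
φ = (2.400 − 1.62/1) / 3 = 0.26 in/h.

φ ≈ 0.26 in/h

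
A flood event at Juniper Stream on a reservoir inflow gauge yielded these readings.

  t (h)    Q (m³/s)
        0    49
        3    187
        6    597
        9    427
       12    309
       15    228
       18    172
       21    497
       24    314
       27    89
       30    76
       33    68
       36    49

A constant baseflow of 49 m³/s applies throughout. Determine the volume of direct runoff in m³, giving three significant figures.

V ≈ 2.62 × 10^7 m³

Direct-runoff ordinates (Q − Q_b): 0.0, 138.0, 548.0, 378.0, 260.0, 179.0, 123.0, 448.0, 265.0, 40.0, 27.0, 19.0, 0.0 m³/s.
ΣQ_DR = 2425 m³/s.
With Δt = 3 h = 10800 s, V = ΣQ_DR · Δt = 2425 × 10800 = 2.62 × 10^7 m³.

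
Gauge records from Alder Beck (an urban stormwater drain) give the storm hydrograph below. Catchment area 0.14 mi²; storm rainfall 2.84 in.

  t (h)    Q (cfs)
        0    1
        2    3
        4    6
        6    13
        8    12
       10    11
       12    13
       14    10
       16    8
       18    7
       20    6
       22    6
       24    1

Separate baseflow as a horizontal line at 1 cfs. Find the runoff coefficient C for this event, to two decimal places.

ΣQ_DR = 84.00 cfs; V = ΣQ_DR·Δt = 6.048 × 10^5 ft³.
Runoff depth d = V / A = 1.860 in.
C = d / P = 1.860 / 2.84 = 0.65.

C ≈ 0.65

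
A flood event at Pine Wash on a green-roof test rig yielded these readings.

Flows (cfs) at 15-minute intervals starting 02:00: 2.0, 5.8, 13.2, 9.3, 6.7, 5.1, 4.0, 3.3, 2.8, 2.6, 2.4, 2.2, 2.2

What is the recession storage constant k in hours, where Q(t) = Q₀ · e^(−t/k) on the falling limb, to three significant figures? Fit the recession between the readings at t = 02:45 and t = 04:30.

On the falling limb, Q drops from 9.3 to 2.4 cfs between t = 02:45 and t = 04:30 (Δt = 1.75 h).
k = −Δt / ln(Q₂/Q₁) = −1.75 / ln(2.4/9.3) = 1.29 h.

k ≈ 1.29 h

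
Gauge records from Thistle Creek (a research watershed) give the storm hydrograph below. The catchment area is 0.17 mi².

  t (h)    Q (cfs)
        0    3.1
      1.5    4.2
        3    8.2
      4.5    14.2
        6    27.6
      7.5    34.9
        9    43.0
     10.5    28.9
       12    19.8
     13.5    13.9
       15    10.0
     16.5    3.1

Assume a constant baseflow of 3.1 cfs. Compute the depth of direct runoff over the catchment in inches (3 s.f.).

d ≈ 2.37 in

Direct runoff: 0.0, 1.1, 5.1, 11.1, 24.5, 31.8, 39.9, 25.8, 16.7, 10.8, 6.9, 0.0 cfs; ΣQ_DR = 173.7 cfs.
V = ΣQ_DR · Δt = 173.7 × 5400 s = 9.380 × 10^5 ft³.
Over A = 0.17 mi², depth = V / A = 2.37 in.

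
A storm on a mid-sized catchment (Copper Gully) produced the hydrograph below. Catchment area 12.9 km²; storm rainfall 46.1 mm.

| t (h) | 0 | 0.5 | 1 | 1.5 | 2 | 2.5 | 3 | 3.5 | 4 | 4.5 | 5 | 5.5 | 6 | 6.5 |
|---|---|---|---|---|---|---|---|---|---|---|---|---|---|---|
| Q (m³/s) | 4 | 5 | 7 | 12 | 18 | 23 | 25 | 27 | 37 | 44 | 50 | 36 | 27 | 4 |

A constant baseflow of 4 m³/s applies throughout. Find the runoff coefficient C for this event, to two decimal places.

C ≈ 0.80

ΣQ_DR = 263.0 m³/s; V = ΣQ_DR·Δt = 4.734 × 10^5 m³.
Runoff depth d = V / A = 36.70 mm.
C = d / P = 36.70 / 46.1 = 0.80.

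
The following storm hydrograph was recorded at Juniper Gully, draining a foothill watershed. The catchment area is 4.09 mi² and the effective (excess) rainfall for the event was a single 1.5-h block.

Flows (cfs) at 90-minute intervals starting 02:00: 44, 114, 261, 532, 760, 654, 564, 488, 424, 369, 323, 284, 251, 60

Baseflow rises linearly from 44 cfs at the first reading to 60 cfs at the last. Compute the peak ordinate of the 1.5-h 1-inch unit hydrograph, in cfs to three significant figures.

U_p ≈ 284 cfs

Direct runoff: 0.00, 68.77, 214.54, 484.31, 711.08, 603.85, 512.62, 435.38, 370.15, 313.92, 266.69, 226.46, 192.23, 0.00 cfs; ΣQ_DR = 4400 cfs, peak = 711.08 cfs.
Runoff depth d = ΣQ_DR·Δt / A = 4400 × 5400 / (4.09 mi²) = 2.501 in.
The 1-inch UH is the DRH scaled by (1 in)/d, so U_p = 711.08 × 1/2.501 = 284 cfs.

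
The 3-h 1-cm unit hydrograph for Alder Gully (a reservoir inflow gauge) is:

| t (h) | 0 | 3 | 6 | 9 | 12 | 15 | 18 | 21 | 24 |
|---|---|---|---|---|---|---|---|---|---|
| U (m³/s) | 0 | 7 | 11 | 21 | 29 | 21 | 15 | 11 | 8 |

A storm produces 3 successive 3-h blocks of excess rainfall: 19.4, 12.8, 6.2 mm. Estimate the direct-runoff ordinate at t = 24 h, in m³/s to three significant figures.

By discrete convolution, Q_j = Σ (P_i / 10 mm) · U_{j−i}.
At t = 24 h (j=8): Q = (19.4/10)·8 + (12.8/10)·11 + (6.2/10)·15 = 38.9 m³/s.

Q ≈ 38.9 m³/s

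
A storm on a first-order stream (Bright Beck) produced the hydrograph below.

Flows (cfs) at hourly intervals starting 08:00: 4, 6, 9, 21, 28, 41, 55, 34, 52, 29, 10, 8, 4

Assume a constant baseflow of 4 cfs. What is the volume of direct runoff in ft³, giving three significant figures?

Direct-runoff ordinates (Q − Q_b): 0.0, 2.0, 5.0, 17.0, 24.0, 37.0, 51.0, 30.0, 48.0, 25.0, 6.0, 4.0, 0.0 cfs.
ΣQ_DR = 249.0 cfs.
With Δt = 1 h = 3600 s, V = ΣQ_DR · Δt = 249.0 × 3600 = 8.96 × 10^5 ft³.

V ≈ 8.96 × 10^5 ft³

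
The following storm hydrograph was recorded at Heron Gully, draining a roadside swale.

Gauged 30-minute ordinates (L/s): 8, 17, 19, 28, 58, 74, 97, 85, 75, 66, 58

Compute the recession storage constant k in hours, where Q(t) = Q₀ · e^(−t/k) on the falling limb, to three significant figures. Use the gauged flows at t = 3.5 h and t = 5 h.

k ≈ 3.92 h

On the falling limb, Q drops from 85 to 58 L/s between t = 3.5 h and t = 5 h (Δt = 1.5 h).
k = −Δt / ln(Q₂/Q₁) = −1.5 / ln(58/85) = 3.92 h.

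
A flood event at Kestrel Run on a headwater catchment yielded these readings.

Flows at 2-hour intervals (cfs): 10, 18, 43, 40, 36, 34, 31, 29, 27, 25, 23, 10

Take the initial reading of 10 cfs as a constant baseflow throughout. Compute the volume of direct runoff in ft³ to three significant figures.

V ≈ 1.48 × 10^6 ft³

Direct-runoff ordinates (Q − Q_b): 0.0, 8.0, 33.0, 30.0, 26.0, 24.0, 21.0, 19.0, 17.0, 15.0, 13.0, 0.0 cfs.
ΣQ_DR = 206.0 cfs.
With Δt = 2 h = 7200 s, V = ΣQ_DR · Δt = 206.0 × 7200 = 1.48 × 10^6 ft³.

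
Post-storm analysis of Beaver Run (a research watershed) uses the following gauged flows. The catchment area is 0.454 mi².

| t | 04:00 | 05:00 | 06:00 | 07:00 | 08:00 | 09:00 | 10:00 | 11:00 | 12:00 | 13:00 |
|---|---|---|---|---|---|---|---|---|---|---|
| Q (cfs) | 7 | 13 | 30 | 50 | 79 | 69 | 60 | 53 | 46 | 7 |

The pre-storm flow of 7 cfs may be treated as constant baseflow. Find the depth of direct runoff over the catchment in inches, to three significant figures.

Direct runoff: 0.0, 6.0, 23.0, 43.0, 72.0, 62.0, 53.0, 46.0, 39.0, 0.0 cfs; ΣQ_DR = 344.0 cfs.
V = ΣQ_DR · Δt = 344.0 × 3600 s = 1.238 × 10^6 ft³.
Over A = 0.454 mi², depth = V / A = 1.17 in.

d ≈ 1.17 in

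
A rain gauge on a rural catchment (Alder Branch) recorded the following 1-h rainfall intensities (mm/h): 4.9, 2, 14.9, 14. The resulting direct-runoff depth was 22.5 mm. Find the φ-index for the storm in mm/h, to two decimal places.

φ ≈ 3.77 mm/h

Only the 3 blocks with intensity above φ contribute runoff: 4.9, 14.9, 14 mm/h.
Σ(I−φ)·Δt = d  ⇒  (4.9+14.9+14 − 3φ)·1 = 22.5
φ = (33.80 − 22.5/1) / 3 = 3.77 mm/h.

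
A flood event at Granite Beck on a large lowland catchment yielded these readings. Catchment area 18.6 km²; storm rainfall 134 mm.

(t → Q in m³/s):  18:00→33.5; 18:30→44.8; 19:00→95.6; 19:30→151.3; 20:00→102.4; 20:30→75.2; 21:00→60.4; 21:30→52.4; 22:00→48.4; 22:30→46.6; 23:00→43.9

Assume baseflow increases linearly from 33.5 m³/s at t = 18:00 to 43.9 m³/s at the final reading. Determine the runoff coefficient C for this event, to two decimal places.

C ≈ 0.24

ΣQ_DR = 328.8 m³/s; V = ΣQ_DR·Δt = 5.918 × 10^5 m³.
Runoff depth d = V / A = 31.82 mm.
C = d / P = 31.82 / 134 = 0.24.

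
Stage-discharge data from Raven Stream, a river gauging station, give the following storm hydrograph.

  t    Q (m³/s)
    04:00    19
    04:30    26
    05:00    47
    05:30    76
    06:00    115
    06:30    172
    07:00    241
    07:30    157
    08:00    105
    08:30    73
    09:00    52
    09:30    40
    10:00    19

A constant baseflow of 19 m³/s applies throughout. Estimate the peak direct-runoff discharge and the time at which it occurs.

Subtracting baseflow gives direct-runoff ordinates: 0.0, 7.0, 28.0, 57.0, 96.0, 153.0, 222.0, 138.0, 86.0, 54.0, 33.0, 21.0, 0.0 m³/s.
The maximum is 222.0 m³/s, occurring at the reading for t = 07:00.

Q_p = 222.0 m³/s at t = 07:00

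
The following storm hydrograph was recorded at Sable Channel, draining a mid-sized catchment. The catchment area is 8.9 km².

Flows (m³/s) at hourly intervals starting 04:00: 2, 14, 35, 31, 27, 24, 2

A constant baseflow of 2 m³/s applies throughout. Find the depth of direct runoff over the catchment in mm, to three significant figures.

Direct runoff: 0.0, 12.0, 33.0, 29.0, 25.0, 22.0, 0.0 m³/s; ΣQ_DR = 121.0 m³/s.
V = ΣQ_DR · Δt = 121.0 × 3600 s = 4.356 × 10^5 m³.
Over A = 8.9 km², depth = V / A = 48.9 mm.

d ≈ 48.9 mm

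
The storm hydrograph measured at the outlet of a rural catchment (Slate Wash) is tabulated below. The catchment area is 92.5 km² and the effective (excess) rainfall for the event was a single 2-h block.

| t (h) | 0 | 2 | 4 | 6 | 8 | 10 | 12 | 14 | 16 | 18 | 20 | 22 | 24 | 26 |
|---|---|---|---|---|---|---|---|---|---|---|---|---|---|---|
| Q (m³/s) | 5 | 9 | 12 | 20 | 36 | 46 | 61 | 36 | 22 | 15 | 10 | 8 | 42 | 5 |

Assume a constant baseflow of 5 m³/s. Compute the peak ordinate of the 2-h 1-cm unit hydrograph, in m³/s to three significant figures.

U_p ≈ 28.0 m³/s

Direct runoff: 0.0, 4.0, 7.0, 15.0, 31.0, 41.0, 56.0, 31.0, 17.0, 10.0, 5.0, 3.0, 37.0, 0.0 m³/s; ΣQ_DR = 257.0 m³/s, peak = 56.0 m³/s.
Runoff depth d = ΣQ_DR·Δt / A = 257.0 × 7200 / (92.5 km²) = 20.00 mm.
The 1-cm UH is the DRH scaled by (10 mm)/d, so U_p = 56.0 × 10/20.00 = 28.0 m³/s.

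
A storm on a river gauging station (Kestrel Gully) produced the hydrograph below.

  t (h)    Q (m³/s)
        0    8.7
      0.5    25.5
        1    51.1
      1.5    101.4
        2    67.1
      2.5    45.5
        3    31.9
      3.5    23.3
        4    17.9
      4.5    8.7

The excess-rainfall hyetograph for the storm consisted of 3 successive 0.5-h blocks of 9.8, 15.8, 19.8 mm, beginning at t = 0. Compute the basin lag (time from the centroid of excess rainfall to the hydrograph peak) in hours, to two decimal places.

t_L ≈ 0.64 h

Centroid of excess rainfall: t_c = Σ P_i·t̄_i / ΣP_i = 0.8601 h (block centres at 0.25, 0.75, 1.25 h).
Hydrograph peak occurs at t = 1.5 h, so basin lag t_L = 1.5 − 0.8601 = 0.64 h.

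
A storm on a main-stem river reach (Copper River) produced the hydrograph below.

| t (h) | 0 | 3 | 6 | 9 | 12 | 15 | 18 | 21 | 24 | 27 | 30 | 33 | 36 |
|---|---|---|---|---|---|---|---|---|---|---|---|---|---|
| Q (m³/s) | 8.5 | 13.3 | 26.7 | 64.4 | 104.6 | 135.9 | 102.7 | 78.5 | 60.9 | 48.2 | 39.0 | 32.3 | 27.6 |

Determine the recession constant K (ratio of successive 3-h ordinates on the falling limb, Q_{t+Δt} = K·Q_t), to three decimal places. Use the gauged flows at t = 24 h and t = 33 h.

Using the recession-limb readings at t = 24 h and t = 33 h: Q falls from 60.9 to 32.3 m³/s over 3 intervals.
K = (Q₂/Q₁)^(1/3) = (32.3/60.9)^(1/3) = 0.809.

K ≈ 0.809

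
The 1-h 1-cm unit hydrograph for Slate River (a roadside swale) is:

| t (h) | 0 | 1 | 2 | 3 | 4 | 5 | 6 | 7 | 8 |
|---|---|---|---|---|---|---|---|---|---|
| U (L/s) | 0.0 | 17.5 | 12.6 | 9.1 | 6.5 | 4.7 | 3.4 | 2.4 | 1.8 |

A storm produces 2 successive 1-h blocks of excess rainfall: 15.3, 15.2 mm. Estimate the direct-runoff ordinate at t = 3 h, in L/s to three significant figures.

Q ≈ 33.1 L/s

By discrete convolution, Q_j = Σ (P_i / 10 mm) · U_{j−i}.
At t = 3 h (j=3): Q = (15.3/10)·9.1 + (15.2/10)·12.6 = 33.1 L/s.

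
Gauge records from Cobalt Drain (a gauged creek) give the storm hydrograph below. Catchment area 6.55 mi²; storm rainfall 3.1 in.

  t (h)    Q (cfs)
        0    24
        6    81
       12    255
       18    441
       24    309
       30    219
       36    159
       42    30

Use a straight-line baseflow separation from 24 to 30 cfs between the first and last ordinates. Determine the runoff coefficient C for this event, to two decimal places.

C ≈ 0.60

ΣQ_DR = 1302 cfs; V = ΣQ_DR·Δt = 2.812 × 10^7 ft³.
Runoff depth d = V / A = 1.848 in.
C = d / P = 1.848 / 3.1 = 0.60.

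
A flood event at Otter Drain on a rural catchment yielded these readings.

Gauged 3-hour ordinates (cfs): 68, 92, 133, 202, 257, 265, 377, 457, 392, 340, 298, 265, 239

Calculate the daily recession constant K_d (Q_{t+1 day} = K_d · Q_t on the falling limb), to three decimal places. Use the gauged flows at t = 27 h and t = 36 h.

Between t = 27 h and t = 36 h the flow falls from 340 to 239 cfs over 3×3 h = 9 h.
Per-interval ratio K = (239/340)^(1/3) = 0.8891; K_d = K^(24/3) = 0.391.

K_d ≈ 0.391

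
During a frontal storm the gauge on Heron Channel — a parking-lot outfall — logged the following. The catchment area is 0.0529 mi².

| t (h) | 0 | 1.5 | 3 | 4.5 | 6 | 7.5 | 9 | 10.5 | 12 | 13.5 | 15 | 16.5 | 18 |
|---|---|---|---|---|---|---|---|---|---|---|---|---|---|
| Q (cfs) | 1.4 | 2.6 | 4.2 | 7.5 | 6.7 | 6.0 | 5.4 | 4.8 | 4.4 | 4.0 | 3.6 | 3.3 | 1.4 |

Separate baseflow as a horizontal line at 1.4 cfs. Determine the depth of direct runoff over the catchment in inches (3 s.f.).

Direct runoff: 0.0, 1.2, 2.8, 6.1, 5.3, 4.6, 4.0, 3.4, 3.0, 2.6, 2.2, 1.9, 0.0 cfs; ΣQ_DR = 37.10 cfs.
V = ΣQ_DR · Δt = 37.10 × 5400 s = 2.003 × 10^5 ft³.
Over A = 0.0529 mi², depth = V / A = 1.63 in.

d ≈ 1.63 in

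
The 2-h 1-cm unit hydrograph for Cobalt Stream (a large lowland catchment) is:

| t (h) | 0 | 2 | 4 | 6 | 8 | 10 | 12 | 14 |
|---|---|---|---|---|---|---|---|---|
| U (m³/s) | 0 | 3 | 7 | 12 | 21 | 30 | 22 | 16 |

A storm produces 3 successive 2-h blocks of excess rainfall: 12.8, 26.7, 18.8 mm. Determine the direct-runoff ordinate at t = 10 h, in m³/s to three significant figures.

By discrete convolution, Q_j = Σ (P_i / 10 mm) · U_{j−i}.
At t = 10 h (j=5): Q = (12.8/10)·30 + (26.7/10)·21 + (18.8/10)·12 = 117 m³/s.

Q ≈ 117 m³/s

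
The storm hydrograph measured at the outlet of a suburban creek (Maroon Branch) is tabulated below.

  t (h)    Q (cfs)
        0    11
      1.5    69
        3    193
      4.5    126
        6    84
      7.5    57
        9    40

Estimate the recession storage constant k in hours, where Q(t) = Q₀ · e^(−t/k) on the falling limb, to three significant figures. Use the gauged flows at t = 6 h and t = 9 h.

On the falling limb, Q drops from 84 to 40 cfs between t = 6 h and t = 9 h (Δt = 3 h).
k = −Δt / ln(Q₂/Q₁) = −3 / ln(40/84) = 4.04 h.

k ≈ 4.04 h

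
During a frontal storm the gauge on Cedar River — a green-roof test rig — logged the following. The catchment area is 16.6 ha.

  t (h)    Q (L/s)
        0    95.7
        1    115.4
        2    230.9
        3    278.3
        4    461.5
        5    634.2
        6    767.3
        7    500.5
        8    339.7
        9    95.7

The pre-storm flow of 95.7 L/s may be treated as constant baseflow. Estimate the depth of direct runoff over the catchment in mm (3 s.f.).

d ≈ 55.6 mm

Direct runoff: 0.0, 19.7, 135.2, 182.6, 365.8, 538.5, 671.6, 404.8, 244.0, 0.0 L/s; ΣQ_DR = 2562 L/s.
V = ΣQ_DR · Δt = 2562 × 3600 s = 9.224 × 10^6 L.
Over A = 16.6 ha, depth = V / A = 55.6 mm.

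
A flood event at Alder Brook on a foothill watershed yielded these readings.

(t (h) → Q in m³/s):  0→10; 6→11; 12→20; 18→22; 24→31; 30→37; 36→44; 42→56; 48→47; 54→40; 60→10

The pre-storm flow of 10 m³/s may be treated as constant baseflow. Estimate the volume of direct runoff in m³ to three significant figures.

Direct-runoff ordinates (Q − Q_b): 0.0, 1.0, 10.0, 12.0, 21.0, 27.0, 34.0, 46.0, 37.0, 30.0, 0.0 m³/s.
ΣQ_DR = 218.0 m³/s.
With Δt = 6 h = 21600 s, V = ΣQ_DR · Δt = 218.0 × 21600 = 4.71 × 10^6 m³.

V ≈ 4.71 × 10^6 m³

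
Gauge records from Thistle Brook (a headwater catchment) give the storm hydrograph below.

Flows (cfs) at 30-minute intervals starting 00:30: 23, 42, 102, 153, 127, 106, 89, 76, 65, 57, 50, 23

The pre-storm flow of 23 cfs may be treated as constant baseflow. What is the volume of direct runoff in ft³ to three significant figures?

Direct-runoff ordinates (Q − Q_b): 0.0, 19.0, 79.0, 130.0, 104.0, 83.0, 66.0, 53.0, 42.0, 34.0, 27.0, 0.0 cfs.
ΣQ_DR = 637.0 cfs.
With Δt = 0.5 h = 1800 s, V = ΣQ_DR · Δt = 637.0 × 1800 = 1.15 × 10^6 ft³.

V ≈ 1.15 × 10^6 ft³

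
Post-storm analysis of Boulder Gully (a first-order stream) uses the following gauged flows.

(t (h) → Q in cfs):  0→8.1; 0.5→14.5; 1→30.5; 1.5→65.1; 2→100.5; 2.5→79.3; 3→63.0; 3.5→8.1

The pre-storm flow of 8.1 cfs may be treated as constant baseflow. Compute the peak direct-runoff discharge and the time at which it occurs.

Subtracting baseflow gives direct-runoff ordinates: 0.0, 6.4, 22.4, 57.0, 92.4, 71.2, 54.9, 0.0 cfs.
The maximum is 92.4 cfs, occurring at the reading for t = 2 h.

Q_p = 92.4 cfs at t = 2 h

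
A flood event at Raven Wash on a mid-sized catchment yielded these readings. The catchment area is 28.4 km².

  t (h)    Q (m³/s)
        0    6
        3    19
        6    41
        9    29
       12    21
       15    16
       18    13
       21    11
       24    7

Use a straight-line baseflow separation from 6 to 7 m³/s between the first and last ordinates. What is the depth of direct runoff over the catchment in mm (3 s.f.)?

d ≈ 39.7 mm

Direct runoff: 0.00, 12.88, 34.75, 22.62, 14.50, 9.38, 6.25, 4.12, 0.00 m³/s; ΣQ_DR = 104.5 m³/s.
V = ΣQ_DR · Δt = 104.5 × 10800 s = 1.129 × 10^6 m³.
Over A = 28.4 km², depth = V / A = 39.7 mm.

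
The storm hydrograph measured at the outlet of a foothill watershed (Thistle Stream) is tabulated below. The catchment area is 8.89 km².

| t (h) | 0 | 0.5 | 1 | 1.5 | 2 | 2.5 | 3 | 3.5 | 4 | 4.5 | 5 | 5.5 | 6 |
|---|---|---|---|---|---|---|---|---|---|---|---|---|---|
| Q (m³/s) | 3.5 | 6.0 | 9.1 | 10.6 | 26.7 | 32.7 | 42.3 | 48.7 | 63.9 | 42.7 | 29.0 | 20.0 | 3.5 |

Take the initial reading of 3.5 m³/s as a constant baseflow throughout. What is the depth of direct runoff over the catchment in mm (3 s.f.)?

d ≈ 59.4 mm

Direct runoff: 0.0, 2.5, 5.6, 7.1, 23.2, 29.2, 38.8, 45.2, 60.4, 39.2, 25.5, 16.5, 0.0 m³/s; ΣQ_DR = 293.2 m³/s.
V = ΣQ_DR · Δt = 293.2 × 1800 s = 5.278 × 10^5 m³.
Over A = 8.89 km², depth = V / A = 59.4 mm.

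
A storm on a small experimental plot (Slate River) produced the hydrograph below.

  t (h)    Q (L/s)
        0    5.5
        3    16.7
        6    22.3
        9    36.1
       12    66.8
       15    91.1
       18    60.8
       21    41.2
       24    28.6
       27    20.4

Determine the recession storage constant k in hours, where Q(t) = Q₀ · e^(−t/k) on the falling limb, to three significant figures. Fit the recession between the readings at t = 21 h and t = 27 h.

On the falling limb, Q drops from 41.2 to 20.4 L/s between t = 21 h and t = 27 h (Δt = 6 h).
k = −Δt / ln(Q₂/Q₁) = −6 / ln(20.4/41.2) = 8.54 h.

k ≈ 8.54 h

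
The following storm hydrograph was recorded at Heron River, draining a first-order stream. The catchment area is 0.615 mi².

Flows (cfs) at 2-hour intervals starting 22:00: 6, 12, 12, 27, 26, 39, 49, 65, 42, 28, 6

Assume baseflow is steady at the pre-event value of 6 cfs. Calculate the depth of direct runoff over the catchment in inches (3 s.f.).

d ≈ 1.24 in

Direct runoff: 0.0, 6.0, 6.0, 21.0, 20.0, 33.0, 43.0, 59.0, 36.0, 22.0, 0.0 cfs; ΣQ_DR = 246.0 cfs.
V = ΣQ_DR · Δt = 246.0 × 7200 s = 1.771 × 10^6 ft³.
Over A = 0.615 mi², depth = V / A = 1.24 in.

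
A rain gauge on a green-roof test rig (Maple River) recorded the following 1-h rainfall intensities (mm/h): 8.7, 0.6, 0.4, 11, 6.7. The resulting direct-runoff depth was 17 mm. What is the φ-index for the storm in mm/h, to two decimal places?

φ ≈ 3.13 mm/h

Only the 3 blocks with intensity above φ contribute runoff: 8.7, 11, 6.7 mm/h.
Σ(I−φ)·Δt = d  ⇒  (8.7+11+6.7 − 3φ)·1 = 17
φ = (26.40 − 17/1) / 3 = 3.13 mm/h.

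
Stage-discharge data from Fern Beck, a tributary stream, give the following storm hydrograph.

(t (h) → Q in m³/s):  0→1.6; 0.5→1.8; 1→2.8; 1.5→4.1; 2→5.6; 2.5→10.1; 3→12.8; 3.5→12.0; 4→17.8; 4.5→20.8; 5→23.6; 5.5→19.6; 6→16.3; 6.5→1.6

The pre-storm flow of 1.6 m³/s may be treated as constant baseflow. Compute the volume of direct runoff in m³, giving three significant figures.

Direct-runoff ordinates (Q − Q_b): 0.0, 0.2, 1.2, 2.5, 4.0, 8.5, 11.2, 10.4, 16.2, 19.2, 22.0, 18.0, 14.7, 0.0 m³/s.
ΣQ_DR = 128.1 m³/s.
With Δt = 0.5 h = 1800 s, V = ΣQ_DR · Δt = 128.1 × 1800 = 2.31 × 10^5 m³.

V ≈ 2.31 × 10^5 m³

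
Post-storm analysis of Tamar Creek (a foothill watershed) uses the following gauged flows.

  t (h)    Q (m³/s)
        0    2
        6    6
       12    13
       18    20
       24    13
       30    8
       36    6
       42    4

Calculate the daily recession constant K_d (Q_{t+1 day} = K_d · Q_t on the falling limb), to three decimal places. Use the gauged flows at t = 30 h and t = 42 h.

Between t = 30 h and t = 42 h the flow falls from 8 to 4 m³/s over 2×6 h = 12 h.
Per-interval ratio K = (4/8)^(1/2) = 0.7071; K_d = K^(24/6) = 0.250.

K_d ≈ 0.250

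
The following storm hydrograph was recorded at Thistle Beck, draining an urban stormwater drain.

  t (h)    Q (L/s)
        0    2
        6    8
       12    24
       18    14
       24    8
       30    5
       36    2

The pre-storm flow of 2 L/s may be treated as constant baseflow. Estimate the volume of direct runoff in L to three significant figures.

Direct-runoff ordinates (Q − Q_b): 0.0, 6.0, 22.0, 12.0, 6.0, 3.0, 0.0 L/s.
ΣQ_DR = 49.00 L/s.
With Δt = 6 h = 21600 s, V = ΣQ_DR · Δt = 49.00 × 21600 = 1.06 × 10^6 L.

V ≈ 1.06 × 10^6 L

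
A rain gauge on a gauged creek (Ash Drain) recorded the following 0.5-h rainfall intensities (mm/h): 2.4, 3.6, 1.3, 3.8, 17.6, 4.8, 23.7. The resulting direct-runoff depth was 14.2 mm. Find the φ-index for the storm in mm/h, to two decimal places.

φ ≈ 6.45 mm/h

Only the 2 blocks with intensity above φ contribute runoff: 17.6, 23.7 mm/h.
Σ(I−φ)·Δt = d  ⇒  (17.6+23.7 − 2φ)·0.5 = 14.2
φ = (41.30 − 14.2/0.5) / 2 = 6.45 mm/h.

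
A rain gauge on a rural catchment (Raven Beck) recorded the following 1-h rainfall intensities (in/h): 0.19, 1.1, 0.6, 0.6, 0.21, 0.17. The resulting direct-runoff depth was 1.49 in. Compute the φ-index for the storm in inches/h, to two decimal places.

Only the 3 blocks with intensity above φ contribute runoff: 1.1, 0.6, 0.6 in/h.
Σ(I−φ)·Δt = d  ⇒  (1.1+0.6+0.6 − 3φ)·1 = 1.49
φ = (2.300 − 1.49/1) / 3 = 0.27 in/h.

φ ≈ 0.27 in/h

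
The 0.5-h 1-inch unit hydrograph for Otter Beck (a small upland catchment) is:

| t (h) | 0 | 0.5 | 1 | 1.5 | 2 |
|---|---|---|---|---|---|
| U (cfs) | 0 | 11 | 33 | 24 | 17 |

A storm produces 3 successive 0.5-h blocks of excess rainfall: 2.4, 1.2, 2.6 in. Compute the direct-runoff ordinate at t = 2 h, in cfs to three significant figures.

By discrete convolution, Q_j = Σ (P_i / 1 in) · U_{j−i}.
At t = 2 h (j=4): Q = (2.4/1)·17 + (1.2/1)·24 + (2.6/1)·33 = 155 cfs.

Q ≈ 155 cfs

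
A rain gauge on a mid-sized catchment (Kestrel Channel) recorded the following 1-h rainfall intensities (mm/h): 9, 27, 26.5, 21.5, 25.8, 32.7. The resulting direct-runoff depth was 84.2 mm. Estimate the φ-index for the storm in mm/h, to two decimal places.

Only the 5 blocks with intensity above φ contribute runoff: 27, 26.5, 21.5, 25.8, 32.7 mm/h.
Σ(I−φ)·Δt = d  ⇒  (27+26.5+21.5+25.8+32.7 − 5φ)·1 = 84.2
φ = (133.5 − 84.2/1) / 5 = 9.86 mm/h.

φ ≈ 9.86 mm/h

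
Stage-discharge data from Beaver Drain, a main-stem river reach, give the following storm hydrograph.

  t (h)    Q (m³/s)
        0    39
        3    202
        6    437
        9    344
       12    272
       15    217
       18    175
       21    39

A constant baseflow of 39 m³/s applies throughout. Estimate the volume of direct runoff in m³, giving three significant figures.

Direct-runoff ordinates (Q − Q_b): 0.0, 163.0, 398.0, 305.0, 233.0, 178.0, 136.0, 0.0 m³/s.
ΣQ_DR = 1413 m³/s.
With Δt = 3 h = 10800 s, V = ΣQ_DR · Δt = 1413 × 10800 = 1.53 × 10^7 m³.

V ≈ 1.53 × 10^7 m³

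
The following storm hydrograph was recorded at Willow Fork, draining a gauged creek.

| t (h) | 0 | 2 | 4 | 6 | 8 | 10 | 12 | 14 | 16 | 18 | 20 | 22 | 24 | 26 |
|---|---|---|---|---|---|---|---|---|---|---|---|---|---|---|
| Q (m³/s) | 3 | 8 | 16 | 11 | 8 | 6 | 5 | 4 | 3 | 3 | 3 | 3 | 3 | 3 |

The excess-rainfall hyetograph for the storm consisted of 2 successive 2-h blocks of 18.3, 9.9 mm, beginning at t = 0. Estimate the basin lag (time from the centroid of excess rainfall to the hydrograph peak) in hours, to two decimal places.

Centroid of excess rainfall: t_c = Σ P_i·t̄_i / ΣP_i = 1.7021 h (block centres at 1, 3 h).
Hydrograph peak occurs at t = 4 h, so basin lag t_L = 4 − 1.7021 = 2.30 h.

t_L ≈ 2.30 h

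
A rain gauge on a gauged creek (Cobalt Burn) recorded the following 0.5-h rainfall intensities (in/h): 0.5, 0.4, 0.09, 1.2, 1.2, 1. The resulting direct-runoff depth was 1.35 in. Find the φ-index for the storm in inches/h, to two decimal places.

φ ≈ 0.32 in/h

Only the 5 blocks with intensity above φ contribute runoff: 0.5, 0.4, 1.2, 1.2, 1 in/h.
Σ(I−φ)·Δt = d  ⇒  (0.5+0.4+1.2+1.2+1 − 5φ)·0.5 = 1.35
φ = (4.300 − 1.35/0.5) / 5 = 0.32 in/h.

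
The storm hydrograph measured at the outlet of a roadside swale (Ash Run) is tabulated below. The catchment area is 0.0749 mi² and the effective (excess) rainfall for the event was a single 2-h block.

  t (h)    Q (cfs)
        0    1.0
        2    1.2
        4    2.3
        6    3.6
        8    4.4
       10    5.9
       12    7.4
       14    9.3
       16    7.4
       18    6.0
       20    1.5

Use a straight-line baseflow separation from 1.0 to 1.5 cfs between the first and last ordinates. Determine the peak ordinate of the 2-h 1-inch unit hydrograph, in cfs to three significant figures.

U_p ≈ 5.30 cfs

Direct runoff: 0.00, 0.15, 1.20, 2.45, 3.20, 4.65, 6.10, 7.95, 6.00, 4.55, 0.00 cfs; ΣQ_DR = 36.25 cfs, peak = 7.95 cfs.
Runoff depth d = ΣQ_DR·Δt / A = 36.25 × 7200 / (0.0749 mi²) = 1.500 in.
The 1-inch UH is the DRH scaled by (1 in)/d, so U_p = 7.95 × 1/1.500 = 5.30 cfs.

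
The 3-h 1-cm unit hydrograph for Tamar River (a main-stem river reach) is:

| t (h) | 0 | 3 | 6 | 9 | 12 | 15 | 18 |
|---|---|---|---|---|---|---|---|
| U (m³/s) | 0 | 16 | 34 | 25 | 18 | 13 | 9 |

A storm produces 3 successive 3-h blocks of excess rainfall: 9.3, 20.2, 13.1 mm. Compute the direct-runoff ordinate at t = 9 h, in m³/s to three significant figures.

By discrete convolution, Q_j = Σ (P_i / 10 mm) · U_{j−i}.
At t = 9 h (j=3): Q = (9.3/10)·25 + (20.2/10)·34 + (13.1/10)·16 = 113 m³/s.

Q ≈ 113 m³/s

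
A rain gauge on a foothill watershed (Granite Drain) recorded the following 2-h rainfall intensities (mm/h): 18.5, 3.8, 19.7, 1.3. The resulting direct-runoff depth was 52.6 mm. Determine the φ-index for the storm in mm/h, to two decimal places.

φ ≈ 5.95 mm/h

Only the 2 blocks with intensity above φ contribute runoff: 18.5, 19.7 mm/h.
Σ(I−φ)·Δt = d  ⇒  (18.5+19.7 − 2φ)·2 = 52.6
φ = (38.20 − 52.6/2) / 2 = 5.95 mm/h.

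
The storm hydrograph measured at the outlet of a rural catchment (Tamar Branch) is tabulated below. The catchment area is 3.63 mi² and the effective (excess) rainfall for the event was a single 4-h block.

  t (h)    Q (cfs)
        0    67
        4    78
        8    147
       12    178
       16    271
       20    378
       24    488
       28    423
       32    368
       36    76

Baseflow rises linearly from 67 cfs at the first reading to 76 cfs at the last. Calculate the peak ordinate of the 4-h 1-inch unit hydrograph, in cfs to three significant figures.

U_p ≈ 138 cfs

Direct runoff: 0.00, 10.00, 78.00, 108.00, 200.00, 306.00, 415.00, 349.00, 293.00, 0.00 cfs; ΣQ_DR = 1759 cfs, peak = 415.00 cfs.
Runoff depth d = ΣQ_DR·Δt / A = 1759 × 14400 / (3.63 mi²) = 3.004 in.
The 1-inch UH is the DRH scaled by (1 in)/d, so U_p = 415.00 × 1/3.004 = 138 cfs.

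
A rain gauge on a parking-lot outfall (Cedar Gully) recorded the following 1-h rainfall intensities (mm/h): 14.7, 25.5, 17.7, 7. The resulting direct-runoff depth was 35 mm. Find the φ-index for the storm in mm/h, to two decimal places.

Only the 3 blocks with intensity above φ contribute runoff: 14.7, 25.5, 17.7 mm/h.
Σ(I−φ)·Δt = d  ⇒  (14.7+25.5+17.7 − 3φ)·1 = 35
φ = (57.90 − 35/1) / 3 = 7.63 mm/h.

φ ≈ 7.63 mm/h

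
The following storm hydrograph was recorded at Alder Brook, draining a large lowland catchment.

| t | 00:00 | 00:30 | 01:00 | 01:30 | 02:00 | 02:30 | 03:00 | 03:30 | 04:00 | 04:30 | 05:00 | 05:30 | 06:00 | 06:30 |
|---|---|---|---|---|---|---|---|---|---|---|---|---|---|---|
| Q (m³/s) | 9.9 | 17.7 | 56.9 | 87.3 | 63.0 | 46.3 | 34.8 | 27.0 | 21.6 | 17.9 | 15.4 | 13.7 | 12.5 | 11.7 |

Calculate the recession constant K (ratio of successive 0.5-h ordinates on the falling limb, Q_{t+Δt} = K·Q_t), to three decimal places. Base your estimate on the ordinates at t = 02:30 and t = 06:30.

K ≈ 0.842

Using the recession-limb readings at t = 02:30 and t = 06:30: Q falls from 46.3 to 11.7 m³/s over 8 intervals.
K = (Q₂/Q₁)^(1/8) = (11.7/46.3)^(1/8) = 0.842.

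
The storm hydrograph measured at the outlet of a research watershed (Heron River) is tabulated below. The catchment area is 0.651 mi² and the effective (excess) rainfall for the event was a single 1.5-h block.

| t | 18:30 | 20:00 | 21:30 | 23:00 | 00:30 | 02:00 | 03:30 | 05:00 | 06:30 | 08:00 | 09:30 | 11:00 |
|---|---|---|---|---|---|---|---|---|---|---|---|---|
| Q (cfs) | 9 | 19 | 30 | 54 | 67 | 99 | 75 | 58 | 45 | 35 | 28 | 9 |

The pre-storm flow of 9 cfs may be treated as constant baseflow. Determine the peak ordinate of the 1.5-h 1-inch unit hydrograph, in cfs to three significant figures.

Direct runoff: 0.0, 10.0, 21.0, 45.0, 58.0, 90.0, 66.0, 49.0, 36.0, 26.0, 19.0, 0.0 cfs; ΣQ_DR = 420.0 cfs, peak = 90.0 cfs.
Runoff depth d = ΣQ_DR·Δt / A = 420.0 × 5400 / (0.651 mi²) = 1.500 in.
The 1-inch UH is the DRH scaled by (1 in)/d, so U_p = 90.0 × 1/1.500 = 60.0 cfs.

U_p ≈ 60.0 cfs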